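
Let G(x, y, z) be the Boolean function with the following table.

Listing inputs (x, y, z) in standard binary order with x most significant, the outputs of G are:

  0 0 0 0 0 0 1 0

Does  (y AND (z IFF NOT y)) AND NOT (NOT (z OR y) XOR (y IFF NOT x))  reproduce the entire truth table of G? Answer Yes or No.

Yes

Test each input against both G and the formula:
  x=0, y=0, z=0: formula gives 0, G = 0 ✓
  x=0, y=0, z=1: formula gives 0, G = 0 ✓
  x=0, y=1, z=0: formula gives 0, G = 0 ✓
  x=0, y=1, z=1: formula gives 0, G = 0 ✓
  x=1, y=0, z=0: formula gives 0, G = 0 ✓
  … (the remaining 3 rows also agree.)
No disagreement on any input; they are logically equivalent.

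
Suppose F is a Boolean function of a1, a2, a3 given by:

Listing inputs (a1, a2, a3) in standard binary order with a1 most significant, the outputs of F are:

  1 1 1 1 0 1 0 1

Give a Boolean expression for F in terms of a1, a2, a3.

F(a1, a2, a3) = ¬(((a1 ∧ ¬a2) ∧ ¬a3) ∨ ((a1 ∧ a2) ∧ ¬a3))

F is 0 on only 2 rows — (1,0,0), (1,1,0). Writing each as a minterm (a1·¬a2·¬a3, a1·a2·¬a3) and OR-ing them characterizes exactly where F=0, so F is the negation of that disjunction.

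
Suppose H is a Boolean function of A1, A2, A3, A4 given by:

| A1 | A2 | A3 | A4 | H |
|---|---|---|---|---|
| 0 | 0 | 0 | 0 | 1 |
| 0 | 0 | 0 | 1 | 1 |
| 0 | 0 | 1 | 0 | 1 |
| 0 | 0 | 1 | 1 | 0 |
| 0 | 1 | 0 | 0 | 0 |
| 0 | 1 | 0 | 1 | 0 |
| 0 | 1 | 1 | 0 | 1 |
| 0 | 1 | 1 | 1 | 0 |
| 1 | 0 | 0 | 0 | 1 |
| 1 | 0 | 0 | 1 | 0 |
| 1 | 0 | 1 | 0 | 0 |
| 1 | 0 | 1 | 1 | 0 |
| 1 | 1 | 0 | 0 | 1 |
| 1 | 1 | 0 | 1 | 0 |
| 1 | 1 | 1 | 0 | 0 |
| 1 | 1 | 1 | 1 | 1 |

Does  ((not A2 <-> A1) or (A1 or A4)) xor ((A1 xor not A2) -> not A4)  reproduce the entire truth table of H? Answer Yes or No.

Test each input against both H and the formula:
  A1=0, A2=0, A3=0, A4=0: formula gives 1, H = 1 ✓
  A1=0, A2=0, A3=0, A4=1: formula gives 1, H = 1 ✓
  A1=0, A2=0, A3=1, A4=0: formula gives 1, H = 1 ✓
  A1=0, A2=0, A3=1, A4=1: formula gives 1, but H = 0 ✗
Since they disagree at (0,0,1,1), the expression is not a correct formula for H.

No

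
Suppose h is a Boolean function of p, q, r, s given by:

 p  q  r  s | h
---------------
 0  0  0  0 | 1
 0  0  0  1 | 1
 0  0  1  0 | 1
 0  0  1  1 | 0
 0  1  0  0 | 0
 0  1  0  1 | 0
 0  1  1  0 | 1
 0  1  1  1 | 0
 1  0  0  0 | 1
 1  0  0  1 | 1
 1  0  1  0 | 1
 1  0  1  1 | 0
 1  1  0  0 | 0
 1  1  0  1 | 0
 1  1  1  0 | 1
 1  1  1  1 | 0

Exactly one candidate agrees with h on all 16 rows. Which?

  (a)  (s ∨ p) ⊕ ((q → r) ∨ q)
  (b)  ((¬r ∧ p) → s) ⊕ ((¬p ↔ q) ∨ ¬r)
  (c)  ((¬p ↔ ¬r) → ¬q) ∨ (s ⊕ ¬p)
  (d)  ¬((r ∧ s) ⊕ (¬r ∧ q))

d

(a) disagrees with h on (0,0,0,1) (formula → 0, table → 1); rule it out.
(b) disagrees with h on (0,0,0,0) (formula → 0, table → 1); rule it out.
(c) disagrees with h on (0,0,1,1) (formula → 1, table → 0); rule it out.
(d) is the remaining candidate, and it agrees with h on all 16 inputs.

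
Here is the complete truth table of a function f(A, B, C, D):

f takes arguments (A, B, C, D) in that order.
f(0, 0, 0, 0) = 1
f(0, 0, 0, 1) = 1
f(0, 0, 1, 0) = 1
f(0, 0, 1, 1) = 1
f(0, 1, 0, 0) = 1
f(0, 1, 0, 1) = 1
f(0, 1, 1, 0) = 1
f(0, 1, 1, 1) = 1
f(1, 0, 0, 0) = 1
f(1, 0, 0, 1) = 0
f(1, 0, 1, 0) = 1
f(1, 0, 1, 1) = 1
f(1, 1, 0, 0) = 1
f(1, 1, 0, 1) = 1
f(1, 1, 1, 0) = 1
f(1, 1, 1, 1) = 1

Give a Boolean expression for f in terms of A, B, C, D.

f(A, B, C, D) = ¬(((A ∧ ¬B) ∧ ¬C) ∧ D)

f is 0 on exactly one input, (1,0,0,1), whose minterm is A·¬B·¬C·D. So f is the negation of that single conjunction.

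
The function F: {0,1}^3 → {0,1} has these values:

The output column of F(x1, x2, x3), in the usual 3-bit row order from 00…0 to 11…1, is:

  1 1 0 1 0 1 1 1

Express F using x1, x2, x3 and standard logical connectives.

F(x1, x2, x3) = not (((not x1 and x2) and not x3) or ((x1 and not x2) and not x3))

There are just 2 zero rows: (0,1,0), (1,0,0). Their minterms are ¬x1·x2·¬x3, x1·¬x2·¬x3; the OR of those covers precisely the 0-outputs, and negating it yields F.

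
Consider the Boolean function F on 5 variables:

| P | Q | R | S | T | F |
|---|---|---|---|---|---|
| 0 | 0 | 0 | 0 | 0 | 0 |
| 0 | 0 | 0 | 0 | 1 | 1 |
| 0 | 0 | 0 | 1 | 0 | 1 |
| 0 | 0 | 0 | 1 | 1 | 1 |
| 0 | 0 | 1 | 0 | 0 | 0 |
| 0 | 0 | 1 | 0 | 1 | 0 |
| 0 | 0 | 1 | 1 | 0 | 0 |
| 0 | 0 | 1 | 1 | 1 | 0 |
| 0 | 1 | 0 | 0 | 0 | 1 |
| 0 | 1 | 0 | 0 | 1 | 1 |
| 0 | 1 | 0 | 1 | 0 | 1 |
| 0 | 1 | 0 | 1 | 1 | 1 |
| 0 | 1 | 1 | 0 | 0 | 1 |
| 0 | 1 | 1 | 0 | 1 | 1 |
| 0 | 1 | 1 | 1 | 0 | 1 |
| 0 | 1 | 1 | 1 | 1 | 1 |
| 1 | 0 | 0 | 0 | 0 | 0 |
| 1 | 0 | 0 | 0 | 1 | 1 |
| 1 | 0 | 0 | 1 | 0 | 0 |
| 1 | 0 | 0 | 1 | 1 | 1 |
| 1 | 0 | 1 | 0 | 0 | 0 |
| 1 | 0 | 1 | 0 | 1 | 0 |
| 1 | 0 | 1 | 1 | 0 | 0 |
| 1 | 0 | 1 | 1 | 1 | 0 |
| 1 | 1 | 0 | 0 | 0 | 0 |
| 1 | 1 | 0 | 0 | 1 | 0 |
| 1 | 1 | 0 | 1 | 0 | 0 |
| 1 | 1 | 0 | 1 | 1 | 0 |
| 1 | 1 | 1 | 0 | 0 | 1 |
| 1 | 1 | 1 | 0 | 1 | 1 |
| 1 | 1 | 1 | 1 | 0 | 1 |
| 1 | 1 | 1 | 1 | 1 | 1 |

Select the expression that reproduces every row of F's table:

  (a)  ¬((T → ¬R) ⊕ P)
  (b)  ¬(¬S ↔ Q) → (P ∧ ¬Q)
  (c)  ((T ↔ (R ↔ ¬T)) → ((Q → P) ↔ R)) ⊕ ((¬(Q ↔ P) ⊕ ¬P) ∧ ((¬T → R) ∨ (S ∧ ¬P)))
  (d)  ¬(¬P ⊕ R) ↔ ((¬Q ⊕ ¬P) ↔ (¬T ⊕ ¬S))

(a): at (0,0,0,0,1) it gives 0, but F = 1 — eliminated.
(b): at (0,0,0,0,1) it gives 0, but F = 1 — eliminated.
(d): at (0,0,0,1,1) it gives 0, but F = 1 — eliminated.
Only (c) survives; checking it on all 32 rows confirms it matches F.

c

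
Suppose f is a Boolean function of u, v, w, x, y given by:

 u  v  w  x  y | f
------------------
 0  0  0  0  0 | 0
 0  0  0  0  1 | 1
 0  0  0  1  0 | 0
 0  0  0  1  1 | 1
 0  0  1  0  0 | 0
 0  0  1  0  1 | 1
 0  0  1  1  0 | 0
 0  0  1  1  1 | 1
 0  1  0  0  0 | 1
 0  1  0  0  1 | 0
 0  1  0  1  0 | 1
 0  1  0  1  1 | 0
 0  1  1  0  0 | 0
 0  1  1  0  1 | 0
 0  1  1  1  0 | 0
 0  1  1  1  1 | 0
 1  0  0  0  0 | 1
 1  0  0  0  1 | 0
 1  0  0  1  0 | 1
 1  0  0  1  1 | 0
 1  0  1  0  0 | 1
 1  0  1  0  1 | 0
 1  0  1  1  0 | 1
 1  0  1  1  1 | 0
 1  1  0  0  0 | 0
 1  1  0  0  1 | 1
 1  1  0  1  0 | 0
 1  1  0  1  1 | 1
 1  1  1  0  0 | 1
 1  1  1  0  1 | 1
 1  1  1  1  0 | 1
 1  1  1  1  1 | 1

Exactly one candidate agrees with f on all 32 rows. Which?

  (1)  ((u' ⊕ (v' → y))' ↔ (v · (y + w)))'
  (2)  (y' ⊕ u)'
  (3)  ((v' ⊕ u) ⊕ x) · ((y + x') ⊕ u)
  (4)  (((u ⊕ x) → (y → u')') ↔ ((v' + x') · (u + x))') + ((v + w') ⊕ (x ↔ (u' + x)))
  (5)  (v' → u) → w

1

(2) disagrees with f on (0,1,0,0,0) (formula → 0, table → 1); rule it out.
(3) disagrees with f on (0,0,0,0,0) (formula → 1, table → 0); rule it out.
(4) disagrees with f on (0,0,0,0,0) (formula → 1, table → 0); rule it out.
(5) disagrees with f on (0,0,0,0,0) (formula → 1, table → 0); rule it out.
Only (1) survives; checking it on all 32 rows confirms it matches f.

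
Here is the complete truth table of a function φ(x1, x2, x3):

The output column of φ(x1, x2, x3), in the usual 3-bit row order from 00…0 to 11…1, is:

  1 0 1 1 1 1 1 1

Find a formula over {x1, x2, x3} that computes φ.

Only row (0,0,1) gives 0. So φ is 1 everywhere except there — the complement of the minterm ¬x1·¬x2·x3.

φ(x1, x2, x3) = NOT ((NOT x1 AND NOT x2) AND x3)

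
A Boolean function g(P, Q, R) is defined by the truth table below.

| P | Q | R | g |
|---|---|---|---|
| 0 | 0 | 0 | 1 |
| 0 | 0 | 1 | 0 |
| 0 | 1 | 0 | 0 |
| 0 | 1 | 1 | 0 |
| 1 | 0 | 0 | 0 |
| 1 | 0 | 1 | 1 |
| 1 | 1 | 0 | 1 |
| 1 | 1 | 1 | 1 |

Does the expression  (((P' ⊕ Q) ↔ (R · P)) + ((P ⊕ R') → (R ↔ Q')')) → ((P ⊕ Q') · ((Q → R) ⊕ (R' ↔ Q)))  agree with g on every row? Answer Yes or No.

Evaluate (((P' ⊕ Q) ↔ (R · P)) + ((P ⊕ R') → (R ↔ Q')')) → ((P ⊕ Q') · ((Q → R) ⊕ (R' ↔ Q))) on each row and compare to g:
  P=0, Q=0, R=0: formula gives 1, g = 1 ✓
  P=0, Q=0, R=1: formula gives 0, g = 0 ✓
  P=0, Q=1, R=0: formula gives 0, g = 0 ✓
  P=0, Q=1, R=1: formula gives 0, g = 0 ✓
  P=1, Q=0, R=0: formula gives 0, g = 0 ✓
  … (the remaining 3 rows also agree.)
All 8 rows match — the expression computes g exactly.

Yes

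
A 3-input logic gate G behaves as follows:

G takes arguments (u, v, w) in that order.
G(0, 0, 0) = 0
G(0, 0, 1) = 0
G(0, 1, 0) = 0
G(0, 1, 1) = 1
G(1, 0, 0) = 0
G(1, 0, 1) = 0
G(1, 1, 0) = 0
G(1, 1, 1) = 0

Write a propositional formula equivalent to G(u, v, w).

G is 1 on exactly one input, (0,1,1), whose minterm is ¬u·v·w. So G is just that conjunction.

G(u, v, w) = (NOT u AND v) AND w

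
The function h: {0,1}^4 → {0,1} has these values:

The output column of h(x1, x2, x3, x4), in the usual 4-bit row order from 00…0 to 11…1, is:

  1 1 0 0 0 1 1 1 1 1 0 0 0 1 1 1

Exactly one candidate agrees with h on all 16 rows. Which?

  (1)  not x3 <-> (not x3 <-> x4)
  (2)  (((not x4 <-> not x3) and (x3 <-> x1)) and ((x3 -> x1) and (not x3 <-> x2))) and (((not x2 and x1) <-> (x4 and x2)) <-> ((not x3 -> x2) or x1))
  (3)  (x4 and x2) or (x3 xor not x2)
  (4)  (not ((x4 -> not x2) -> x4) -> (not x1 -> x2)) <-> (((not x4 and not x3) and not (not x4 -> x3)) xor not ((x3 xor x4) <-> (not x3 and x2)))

3

(1): at (0,0,0,0) it gives 0, but h = 1 — eliminated.
(2): at (0,0,0,0) it gives 0, but h = 1 — eliminated.
(4): at (0,0,0,0) it gives 0, but h = 1 — eliminated.
Only (3) survives; checking it on all 16 rows confirms it matches h.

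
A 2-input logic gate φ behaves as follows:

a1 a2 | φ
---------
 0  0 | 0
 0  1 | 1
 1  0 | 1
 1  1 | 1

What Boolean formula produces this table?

φ(a1, a2) = a1 + a2

The output is 1 whenever at least one input is 1 — the OR of all inputs.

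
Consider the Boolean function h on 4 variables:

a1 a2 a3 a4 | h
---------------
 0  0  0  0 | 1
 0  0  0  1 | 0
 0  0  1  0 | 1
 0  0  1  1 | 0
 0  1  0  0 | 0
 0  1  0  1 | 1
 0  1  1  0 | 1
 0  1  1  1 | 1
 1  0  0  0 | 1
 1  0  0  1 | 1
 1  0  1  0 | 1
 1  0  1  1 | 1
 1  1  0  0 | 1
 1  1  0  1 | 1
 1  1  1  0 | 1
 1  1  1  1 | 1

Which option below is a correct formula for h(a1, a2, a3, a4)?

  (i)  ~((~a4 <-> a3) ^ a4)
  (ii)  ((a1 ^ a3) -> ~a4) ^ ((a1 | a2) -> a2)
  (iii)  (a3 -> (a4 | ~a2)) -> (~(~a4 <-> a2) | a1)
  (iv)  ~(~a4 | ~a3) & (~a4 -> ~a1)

iii

(i): at (0,0,0,1) it gives 1, but h = 0 — eliminated.
(ii): at (0,0,0,0) it gives 0, but h = 1 — eliminated.
(iv): at (0,0,0,0) it gives 0, but h = 1 — eliminated.
That leaves (iii). Evaluating it on every row reproduces the table of h exactly.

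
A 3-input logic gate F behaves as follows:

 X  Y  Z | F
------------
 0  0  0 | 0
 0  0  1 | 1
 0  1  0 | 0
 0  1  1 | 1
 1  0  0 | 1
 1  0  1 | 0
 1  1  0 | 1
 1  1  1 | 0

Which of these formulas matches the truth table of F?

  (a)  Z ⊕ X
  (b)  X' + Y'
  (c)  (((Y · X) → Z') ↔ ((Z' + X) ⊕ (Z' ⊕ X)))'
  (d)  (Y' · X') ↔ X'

a

(b): at (0,0,0) it gives 1, but F = 0 — eliminated.
(c): at (0,0,0) it gives 1, but F = 0 — eliminated.
(d): at (0,0,0) it gives 1, but F = 0 — eliminated.
(a) is the remaining candidate, and it agrees with F on all 8 inputs.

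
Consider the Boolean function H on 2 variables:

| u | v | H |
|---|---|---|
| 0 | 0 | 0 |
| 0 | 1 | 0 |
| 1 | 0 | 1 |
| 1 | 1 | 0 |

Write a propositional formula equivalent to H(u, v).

H(u, v) = u ∧ ¬v

1 only at (1,0): u AND NOT v.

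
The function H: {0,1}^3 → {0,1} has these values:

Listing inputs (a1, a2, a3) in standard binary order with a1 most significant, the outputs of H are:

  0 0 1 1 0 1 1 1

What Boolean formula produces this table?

The 0-rows are (0,0,0), (0,0,1), (1,0,0). Take each as a conjunction (¬a1·¬a2·¬a3, ¬a1·¬a2·a3, a1·¬a2·¬a3), form their disjunction, and complement — that gives a formula that is 1 everywhere H is.

H(a1, a2, a3) = not ((((not a1 and not a2) and not a3) or ((not a1 and not a2) and a3)) or ((a1 and not a2) and not a3))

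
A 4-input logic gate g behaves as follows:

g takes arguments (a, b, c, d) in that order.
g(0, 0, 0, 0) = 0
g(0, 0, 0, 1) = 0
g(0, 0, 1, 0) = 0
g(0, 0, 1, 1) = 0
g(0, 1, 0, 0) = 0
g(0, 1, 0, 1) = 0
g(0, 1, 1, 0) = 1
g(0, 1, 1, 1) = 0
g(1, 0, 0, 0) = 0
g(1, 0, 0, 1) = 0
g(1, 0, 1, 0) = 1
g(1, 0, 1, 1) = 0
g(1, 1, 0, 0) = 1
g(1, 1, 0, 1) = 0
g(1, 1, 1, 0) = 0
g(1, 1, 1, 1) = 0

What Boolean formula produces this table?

g(a, b, c, d) = ((((NOT a AND b) AND c) AND NOT d) OR (((a AND NOT b) AND c) AND NOT d)) OR (((a AND b) AND NOT c) AND NOT d)

Collect the rows where g=1 — (0,1,1,0), (1,0,1,0), (1,1,0,0) — and write one minterm per row: ¬a·b·c·¬d, a·¬b·c·¬d, a·b·¬c·¬d. Their union (logical OR) reproduces the table exactly.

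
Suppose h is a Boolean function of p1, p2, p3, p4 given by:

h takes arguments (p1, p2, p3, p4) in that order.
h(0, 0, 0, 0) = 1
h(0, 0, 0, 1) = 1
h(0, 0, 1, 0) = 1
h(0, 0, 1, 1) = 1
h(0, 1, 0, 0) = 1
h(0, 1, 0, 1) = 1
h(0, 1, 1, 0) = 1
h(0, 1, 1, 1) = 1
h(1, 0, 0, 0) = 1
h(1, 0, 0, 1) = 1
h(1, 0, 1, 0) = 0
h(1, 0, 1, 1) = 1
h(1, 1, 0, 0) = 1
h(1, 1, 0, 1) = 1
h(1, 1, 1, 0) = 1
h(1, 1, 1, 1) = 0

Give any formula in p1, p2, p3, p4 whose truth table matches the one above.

h(p1, p2, p3, p4) = ((((p1 · p2') · p3) · p4') + (((p1 · p2) · p3) · p4))'

The 0-rows are (1,0,1,0), (1,1,1,1). Take each as a conjunction (p1·¬p2·p3·¬p4, p1·p2·p3·p4), form their disjunction, and complement — that gives a formula that is 1 everywhere h is.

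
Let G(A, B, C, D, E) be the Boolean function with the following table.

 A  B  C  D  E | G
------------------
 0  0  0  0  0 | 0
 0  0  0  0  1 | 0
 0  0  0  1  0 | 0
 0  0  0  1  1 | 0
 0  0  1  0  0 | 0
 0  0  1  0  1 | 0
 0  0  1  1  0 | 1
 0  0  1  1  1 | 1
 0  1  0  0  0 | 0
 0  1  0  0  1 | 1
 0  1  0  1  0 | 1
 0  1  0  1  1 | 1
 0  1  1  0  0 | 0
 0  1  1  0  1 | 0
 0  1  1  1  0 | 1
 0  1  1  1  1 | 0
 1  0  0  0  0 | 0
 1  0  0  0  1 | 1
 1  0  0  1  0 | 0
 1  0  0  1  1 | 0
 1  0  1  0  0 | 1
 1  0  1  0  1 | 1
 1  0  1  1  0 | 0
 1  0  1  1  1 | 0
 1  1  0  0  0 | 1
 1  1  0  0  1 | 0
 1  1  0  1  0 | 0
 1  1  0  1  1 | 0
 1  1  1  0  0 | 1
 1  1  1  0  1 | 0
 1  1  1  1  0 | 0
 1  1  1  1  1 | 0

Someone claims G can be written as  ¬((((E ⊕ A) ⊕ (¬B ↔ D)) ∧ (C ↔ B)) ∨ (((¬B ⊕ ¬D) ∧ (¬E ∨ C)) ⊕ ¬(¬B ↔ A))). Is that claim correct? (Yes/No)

Yes

Evaluate ¬((((E ⊕ A) ⊕ (¬B ↔ D)) ∧ (C ↔ B)) ∨ (((¬B ⊕ ¬D) ∧ (¬E ∨ C)) ⊕ ¬(¬B ↔ A))) on each row and compare to G:
  A=0, B=0, C=0, D=0, E=0: formula gives 0, G = 0 ✓
  A=0, B=0, C=0, D=0, E=1: formula gives 0, G = 0 ✓
  A=0, B=0, C=0, D=1, E=0: formula gives 0, G = 0 ✓
  A=0, B=0, C=0, D=1, E=1: formula gives 0, G = 0 ✓
  …and likewise for the remaining 28 rows.
Every row agrees, so the formula is equivalent.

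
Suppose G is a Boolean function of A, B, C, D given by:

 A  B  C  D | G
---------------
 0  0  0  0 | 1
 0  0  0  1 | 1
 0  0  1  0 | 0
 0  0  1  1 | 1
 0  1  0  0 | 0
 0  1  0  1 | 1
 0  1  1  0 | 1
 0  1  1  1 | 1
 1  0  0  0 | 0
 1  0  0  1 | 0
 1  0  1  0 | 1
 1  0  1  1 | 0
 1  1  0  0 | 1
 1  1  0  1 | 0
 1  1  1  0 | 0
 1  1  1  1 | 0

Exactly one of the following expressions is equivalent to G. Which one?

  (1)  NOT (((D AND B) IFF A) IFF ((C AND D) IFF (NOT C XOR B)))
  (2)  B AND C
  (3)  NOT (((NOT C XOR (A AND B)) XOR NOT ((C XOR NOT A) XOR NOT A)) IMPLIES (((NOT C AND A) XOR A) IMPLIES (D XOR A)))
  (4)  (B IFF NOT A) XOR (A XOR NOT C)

(2): at (0,0,0,0) it gives 0, but G = 1 — eliminated.
(3): at (0,0,0,0) it gives 0, but G = 1 — eliminated.
(4): at (0,0,1,1) it gives 0, but G = 1 — eliminated.
(1) is the remaining candidate, and it agrees with G on all 16 inputs.

1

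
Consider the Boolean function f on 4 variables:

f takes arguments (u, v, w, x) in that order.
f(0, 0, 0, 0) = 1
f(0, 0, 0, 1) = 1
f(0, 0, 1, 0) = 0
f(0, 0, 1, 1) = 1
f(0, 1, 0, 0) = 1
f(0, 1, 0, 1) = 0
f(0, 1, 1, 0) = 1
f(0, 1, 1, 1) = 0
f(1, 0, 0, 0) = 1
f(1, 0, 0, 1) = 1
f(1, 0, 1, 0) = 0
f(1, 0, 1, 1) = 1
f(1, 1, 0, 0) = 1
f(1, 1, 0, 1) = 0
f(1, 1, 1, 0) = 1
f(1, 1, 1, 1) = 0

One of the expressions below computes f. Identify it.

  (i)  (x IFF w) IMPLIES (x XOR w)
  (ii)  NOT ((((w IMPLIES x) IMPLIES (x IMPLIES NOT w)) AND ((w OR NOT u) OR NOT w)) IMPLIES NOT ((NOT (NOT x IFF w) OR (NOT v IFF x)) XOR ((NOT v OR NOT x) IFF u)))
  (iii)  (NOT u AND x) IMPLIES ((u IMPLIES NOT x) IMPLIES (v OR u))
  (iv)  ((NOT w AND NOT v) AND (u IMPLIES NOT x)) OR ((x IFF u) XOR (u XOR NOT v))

(i): at (0,0,0,0) it gives 0, but f = 1 — eliminated.
(ii): at (0,0,1,1) it gives 0, but f = 1 — eliminated.
(iii): at (0,0,0,1) it gives 0, but f = 1 — eliminated.
Only (iv) survives; checking it on all 16 rows confirms it matches f.

iv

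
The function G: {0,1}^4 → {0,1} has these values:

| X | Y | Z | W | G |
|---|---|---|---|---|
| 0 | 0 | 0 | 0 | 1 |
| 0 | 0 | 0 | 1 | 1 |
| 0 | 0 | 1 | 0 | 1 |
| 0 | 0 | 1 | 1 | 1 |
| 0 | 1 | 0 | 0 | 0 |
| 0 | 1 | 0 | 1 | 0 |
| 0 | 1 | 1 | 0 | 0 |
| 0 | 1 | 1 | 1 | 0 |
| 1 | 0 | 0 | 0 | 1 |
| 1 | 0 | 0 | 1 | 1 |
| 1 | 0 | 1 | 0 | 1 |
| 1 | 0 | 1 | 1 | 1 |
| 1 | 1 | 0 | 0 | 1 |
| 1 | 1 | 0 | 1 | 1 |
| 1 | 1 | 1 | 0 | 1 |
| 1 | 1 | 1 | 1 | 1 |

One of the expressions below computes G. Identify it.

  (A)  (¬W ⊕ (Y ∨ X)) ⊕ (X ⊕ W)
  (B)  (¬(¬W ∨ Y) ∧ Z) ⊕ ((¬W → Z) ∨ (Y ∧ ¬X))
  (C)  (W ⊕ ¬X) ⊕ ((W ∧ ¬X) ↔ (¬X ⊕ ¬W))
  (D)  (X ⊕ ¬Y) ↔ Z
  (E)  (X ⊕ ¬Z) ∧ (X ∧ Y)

A

(B): at (0,0,0,0) it gives 0, but G = 1 — eliminated.
(C): at (0,0,0,0) it gives 0, but G = 1 — eliminated.
(D): at (0,0,0,0) it gives 0, but G = 1 — eliminated.
(E): at (0,0,0,0) it gives 0, but G = 1 — eliminated.
(A) is the remaining candidate, and it agrees with G on all 16 inputs.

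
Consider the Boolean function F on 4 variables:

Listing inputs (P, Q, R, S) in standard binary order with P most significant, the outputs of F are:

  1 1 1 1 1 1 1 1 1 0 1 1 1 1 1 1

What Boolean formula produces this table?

F(P, Q, R, S) = ¬(((P ∧ ¬Q) ∧ ¬R) ∧ S)

Only row (1,0,0,1) gives 0. So F is 1 everywhere except there — the complement of the minterm P·¬Q·¬R·S.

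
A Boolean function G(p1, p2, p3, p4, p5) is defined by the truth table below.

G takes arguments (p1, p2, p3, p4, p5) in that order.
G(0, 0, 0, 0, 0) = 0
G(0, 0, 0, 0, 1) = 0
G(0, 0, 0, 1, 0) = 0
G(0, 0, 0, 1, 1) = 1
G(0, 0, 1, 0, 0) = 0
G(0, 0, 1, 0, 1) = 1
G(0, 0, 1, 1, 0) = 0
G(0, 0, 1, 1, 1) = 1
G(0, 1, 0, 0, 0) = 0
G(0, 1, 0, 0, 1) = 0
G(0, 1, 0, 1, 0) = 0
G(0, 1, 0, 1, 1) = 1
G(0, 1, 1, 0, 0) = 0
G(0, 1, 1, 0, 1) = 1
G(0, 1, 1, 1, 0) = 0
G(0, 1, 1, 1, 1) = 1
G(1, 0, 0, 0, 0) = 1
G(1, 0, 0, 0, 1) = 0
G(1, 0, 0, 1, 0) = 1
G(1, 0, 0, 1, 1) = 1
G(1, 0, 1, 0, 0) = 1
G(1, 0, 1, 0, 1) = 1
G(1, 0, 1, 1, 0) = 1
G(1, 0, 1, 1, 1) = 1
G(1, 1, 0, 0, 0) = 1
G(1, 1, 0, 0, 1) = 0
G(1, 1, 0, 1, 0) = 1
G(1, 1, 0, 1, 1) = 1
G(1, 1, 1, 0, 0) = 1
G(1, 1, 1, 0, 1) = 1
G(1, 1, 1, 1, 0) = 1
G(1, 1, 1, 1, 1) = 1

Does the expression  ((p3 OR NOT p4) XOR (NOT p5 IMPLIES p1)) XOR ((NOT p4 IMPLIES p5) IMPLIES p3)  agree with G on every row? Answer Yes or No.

Yes

Check the formula against G row by row:
  p1=0, p2=0, p3=0, p4=0, p5=0: formula gives 0, G = 0 ✓
  p1=0, p2=0, p3=0, p4=0, p5=1: formula gives 0, G = 0 ✓
  p1=0, p2=0, p3=0, p4=1, p5=0: formula gives 0, G = 0 ✓
  p1=0, p2=0, p3=0, p4=1, p5=1: formula gives 1, G = 1 ✓
  … (the remaining 28 rows also agree.)
All 32 rows match — the expression computes G exactly.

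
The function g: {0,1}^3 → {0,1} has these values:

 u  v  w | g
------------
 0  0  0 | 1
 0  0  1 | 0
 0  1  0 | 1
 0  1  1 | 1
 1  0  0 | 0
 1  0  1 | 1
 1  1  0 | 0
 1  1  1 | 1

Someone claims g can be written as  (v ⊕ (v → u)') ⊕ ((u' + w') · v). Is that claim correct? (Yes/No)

No

Check the formula against g row by row:
  u=0, v=0, w=0: formula gives 0, but g = 1 ✗
A single disagreement suffices: at (0,0,0) they differ, so the formula does not compute g.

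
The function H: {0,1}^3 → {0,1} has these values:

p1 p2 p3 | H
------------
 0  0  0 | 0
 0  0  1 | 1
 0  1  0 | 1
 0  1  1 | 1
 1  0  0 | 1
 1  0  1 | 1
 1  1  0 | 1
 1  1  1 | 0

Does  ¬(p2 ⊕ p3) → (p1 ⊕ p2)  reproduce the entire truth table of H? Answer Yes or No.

Yes

Test each input against both H and the formula:
  p1=0, p2=0, p3=0: formula gives 0, H = 0 ✓
  p1=0, p2=0, p3=1: formula gives 1, H = 1 ✓
  p1=0, p2=1, p3=0: formula gives 1, H = 1 ✓
  p1=0, p2=1, p3=1: formula gives 1, H = 1 ✓
  p1=1, p2=0, p3=0: formula gives 1, H = 1 ✓
  …and likewise for the remaining 3 rows.
Every row agrees, so the formula is equivalent.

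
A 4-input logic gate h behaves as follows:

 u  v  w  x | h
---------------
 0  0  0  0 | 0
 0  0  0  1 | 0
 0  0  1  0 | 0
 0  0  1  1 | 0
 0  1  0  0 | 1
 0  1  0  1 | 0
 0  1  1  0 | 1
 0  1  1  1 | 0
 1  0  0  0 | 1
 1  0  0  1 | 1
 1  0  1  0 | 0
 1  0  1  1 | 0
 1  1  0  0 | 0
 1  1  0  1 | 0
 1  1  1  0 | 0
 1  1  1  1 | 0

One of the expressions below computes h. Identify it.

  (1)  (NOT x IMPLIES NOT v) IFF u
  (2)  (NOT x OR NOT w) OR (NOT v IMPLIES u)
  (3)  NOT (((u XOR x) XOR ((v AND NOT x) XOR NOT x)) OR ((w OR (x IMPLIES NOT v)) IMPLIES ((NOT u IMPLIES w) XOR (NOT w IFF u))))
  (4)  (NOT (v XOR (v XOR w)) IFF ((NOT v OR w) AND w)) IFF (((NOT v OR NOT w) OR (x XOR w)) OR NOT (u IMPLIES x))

3

(1) disagrees with h on (1,0,1,0) (formula → 1, table → 0); rule it out.
(2) disagrees with h on (0,0,0,0) (formula → 1, table → 0); rule it out.
(4) disagrees with h on (0,1,0,0) (formula → 0, table → 1); rule it out.
(3) is the remaining candidate, and it agrees with h on all 16 inputs.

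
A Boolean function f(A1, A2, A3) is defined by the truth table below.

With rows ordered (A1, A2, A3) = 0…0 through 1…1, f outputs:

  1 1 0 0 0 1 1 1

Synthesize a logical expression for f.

There are just 3 zero rows: (0,1,0), (0,1,1), (1,0,0). Their minterms are ¬A1·A2·¬A3, ¬A1·A2·A3, A1·¬A2·¬A3; the OR of those covers precisely the 0-outputs, and negating it yields f.

f(A1, A2, A3) = NOT ((((NOT A1 AND A2) AND NOT A3) OR ((NOT A1 AND A2) AND A3)) OR ((A1 AND NOT A2) AND NOT A3))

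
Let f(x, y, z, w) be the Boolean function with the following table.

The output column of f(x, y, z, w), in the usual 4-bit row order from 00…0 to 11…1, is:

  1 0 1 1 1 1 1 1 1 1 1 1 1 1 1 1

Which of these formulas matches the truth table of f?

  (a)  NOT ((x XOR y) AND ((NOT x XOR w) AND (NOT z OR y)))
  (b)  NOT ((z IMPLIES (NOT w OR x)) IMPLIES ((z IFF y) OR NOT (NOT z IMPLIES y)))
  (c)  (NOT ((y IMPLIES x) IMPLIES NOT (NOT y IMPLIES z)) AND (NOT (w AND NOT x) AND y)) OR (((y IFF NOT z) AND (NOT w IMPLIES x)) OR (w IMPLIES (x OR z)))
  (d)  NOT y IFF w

(a): at (0,0,0,1) it gives 1, but f = 0 — eliminated.
(b): at (0,0,0,0) it gives 0, but f = 1 — eliminated.
(d): at (0,0,0,0) it gives 0, but f = 1 — eliminated.
That leaves (c). Evaluating it on every row reproduces the table of f exactly.

c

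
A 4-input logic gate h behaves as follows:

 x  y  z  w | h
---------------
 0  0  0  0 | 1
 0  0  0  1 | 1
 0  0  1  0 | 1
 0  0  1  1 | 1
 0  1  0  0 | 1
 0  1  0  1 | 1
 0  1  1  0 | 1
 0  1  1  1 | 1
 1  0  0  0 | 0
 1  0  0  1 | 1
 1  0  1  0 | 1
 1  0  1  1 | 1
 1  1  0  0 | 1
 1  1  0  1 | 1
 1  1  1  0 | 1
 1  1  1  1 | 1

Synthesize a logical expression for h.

h is 0 on exactly one input, (1,0,0,0), whose minterm is x·¬y·¬z·¬w. So h is the negation of that single conjunction.

h(x, y, z, w) = not (((x and not y) and not z) and not w)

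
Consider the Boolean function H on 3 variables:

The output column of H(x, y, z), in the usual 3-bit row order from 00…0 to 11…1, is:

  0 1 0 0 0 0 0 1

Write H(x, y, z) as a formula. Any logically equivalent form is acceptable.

H=1 on 2 inputs: (0,0,1), (1,1,1). Reading each as a conjunction of literals (¬x·¬y·z, x·y·z) and taking the OR gives the canonical DNF.

H(x, y, z) = ((NOT x AND NOT y) AND z) OR ((x AND y) AND z)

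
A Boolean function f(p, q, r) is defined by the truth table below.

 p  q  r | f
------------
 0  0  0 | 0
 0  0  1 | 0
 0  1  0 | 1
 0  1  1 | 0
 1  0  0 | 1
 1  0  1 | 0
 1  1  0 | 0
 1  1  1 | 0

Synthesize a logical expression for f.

Collect the rows where f=1 — (0,1,0), (1,0,0) — and write one minterm per row: ¬p·q·¬r, p·¬q·¬r. Their union (logical OR) reproduces the table exactly.

f(p, q, r) = ((¬p ∧ q) ∧ ¬r) ∨ ((p ∧ ¬q) ∧ ¬r)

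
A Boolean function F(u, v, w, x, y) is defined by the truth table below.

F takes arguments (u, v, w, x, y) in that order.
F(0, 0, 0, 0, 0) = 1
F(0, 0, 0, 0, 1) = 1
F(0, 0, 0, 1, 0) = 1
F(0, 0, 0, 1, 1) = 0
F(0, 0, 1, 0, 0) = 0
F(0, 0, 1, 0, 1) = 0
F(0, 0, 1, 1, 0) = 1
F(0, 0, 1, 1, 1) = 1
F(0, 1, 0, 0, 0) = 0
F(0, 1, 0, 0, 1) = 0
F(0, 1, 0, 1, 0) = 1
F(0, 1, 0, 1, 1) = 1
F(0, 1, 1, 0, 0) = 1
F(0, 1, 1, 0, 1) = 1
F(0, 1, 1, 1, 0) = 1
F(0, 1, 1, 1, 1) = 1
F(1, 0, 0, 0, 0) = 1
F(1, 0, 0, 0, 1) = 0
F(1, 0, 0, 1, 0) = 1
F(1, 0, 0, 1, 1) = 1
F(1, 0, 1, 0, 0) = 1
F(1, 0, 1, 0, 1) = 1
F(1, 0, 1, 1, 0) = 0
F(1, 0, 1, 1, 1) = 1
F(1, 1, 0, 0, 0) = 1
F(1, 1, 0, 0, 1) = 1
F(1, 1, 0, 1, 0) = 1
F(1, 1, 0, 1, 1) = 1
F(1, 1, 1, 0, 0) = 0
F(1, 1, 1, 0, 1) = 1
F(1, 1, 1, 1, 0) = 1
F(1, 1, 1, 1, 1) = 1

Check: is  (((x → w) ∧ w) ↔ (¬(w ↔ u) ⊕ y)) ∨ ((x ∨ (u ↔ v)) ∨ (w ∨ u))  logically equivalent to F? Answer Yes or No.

Evaluate (((x → w) ∧ w) ↔ (¬(w ↔ u) ⊕ y)) ∨ ((x ∨ (u ↔ v)) ∨ (w ∨ u)) on each row and compare to F:
  u=0, v=0, w=0, x=0, y=0: formula gives 1, F = 1 ✓
  u=0, v=0, w=0, x=0, y=1: formula gives 1, F = 1 ✓
  u=0, v=0, w=0, x=1, y=0: formula gives 1, F = 1 ✓
  u=0, v=0, w=0, x=1, y=1: formula gives 1, but F = 0 ✗
Row (0,0,0,1,1) is a counterexample, so the formula is not equivalent to F.

No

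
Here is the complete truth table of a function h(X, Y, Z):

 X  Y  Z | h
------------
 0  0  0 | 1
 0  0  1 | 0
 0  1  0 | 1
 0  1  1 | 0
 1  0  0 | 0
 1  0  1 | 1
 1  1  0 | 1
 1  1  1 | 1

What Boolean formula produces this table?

h(X, Y, Z) = NOT ((((NOT X AND NOT Y) AND Z) OR ((NOT X AND Y) AND Z)) OR ((X AND NOT Y) AND NOT Z))

The 0-rows are (0,0,1), (0,1,1), (1,0,0). Take each as a conjunction (¬X·¬Y·Z, ¬X·Y·Z, X·¬Y·¬Z), form their disjunction, and complement — that gives a formula that is 1 everywhere h is.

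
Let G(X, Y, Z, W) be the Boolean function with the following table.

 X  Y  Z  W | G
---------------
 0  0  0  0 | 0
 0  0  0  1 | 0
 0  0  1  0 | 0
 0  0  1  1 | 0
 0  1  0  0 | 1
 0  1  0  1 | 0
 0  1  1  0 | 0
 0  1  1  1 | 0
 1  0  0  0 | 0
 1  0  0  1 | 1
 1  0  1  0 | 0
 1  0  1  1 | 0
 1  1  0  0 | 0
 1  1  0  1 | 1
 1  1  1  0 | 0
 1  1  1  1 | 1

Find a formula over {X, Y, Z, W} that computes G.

G(X, Y, Z, W) = (((((not X and Y) and not Z) and not W) or (((X and not Y) and not Z) and W)) or (((X and Y) and not Z) and W)) or (((X and Y) and Z) and W)

Collect the rows where G=1 — (0,1,0,0), (1,0,0,1), (1,1,0,1), (1,1,1,1) — and write one minterm per row: ¬X·Y·¬Z·¬W, X·¬Y·¬Z·W, X·Y·¬Z·W, X·Y·Z·W. Their union (logical OR) reproduces the table exactly.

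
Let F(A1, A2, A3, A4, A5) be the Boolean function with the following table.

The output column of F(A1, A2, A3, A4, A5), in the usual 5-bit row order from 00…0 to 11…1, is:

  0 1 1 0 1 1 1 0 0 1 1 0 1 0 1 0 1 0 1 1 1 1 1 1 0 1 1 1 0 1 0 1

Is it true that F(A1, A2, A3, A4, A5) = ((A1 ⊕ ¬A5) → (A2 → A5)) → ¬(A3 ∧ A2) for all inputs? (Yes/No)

No

Check the formula against F row by row:
  A1=0, A2=0, A3=0, A4=0, A5=0: formula gives 1, but F = 0 ✗
Since they disagree at (0,0,0,0,0), the expression is not a correct formula for F.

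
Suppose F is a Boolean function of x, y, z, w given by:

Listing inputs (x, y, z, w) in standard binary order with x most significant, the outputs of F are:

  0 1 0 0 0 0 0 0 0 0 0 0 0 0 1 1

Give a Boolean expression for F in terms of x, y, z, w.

The 1-rows are (0,0,0,1), (1,1,1,0), (1,1,1,1). Each contributes one minterm — ¬x·¬y·¬z·w; x·y·z·¬w; x·y·z·w — and their disjunction is a sum-of-products form of F.

F(x, y, z, w) = ((((x' · y') · z') · w) + (((x · y) · z) · w')) + (((x · y) · z) · w)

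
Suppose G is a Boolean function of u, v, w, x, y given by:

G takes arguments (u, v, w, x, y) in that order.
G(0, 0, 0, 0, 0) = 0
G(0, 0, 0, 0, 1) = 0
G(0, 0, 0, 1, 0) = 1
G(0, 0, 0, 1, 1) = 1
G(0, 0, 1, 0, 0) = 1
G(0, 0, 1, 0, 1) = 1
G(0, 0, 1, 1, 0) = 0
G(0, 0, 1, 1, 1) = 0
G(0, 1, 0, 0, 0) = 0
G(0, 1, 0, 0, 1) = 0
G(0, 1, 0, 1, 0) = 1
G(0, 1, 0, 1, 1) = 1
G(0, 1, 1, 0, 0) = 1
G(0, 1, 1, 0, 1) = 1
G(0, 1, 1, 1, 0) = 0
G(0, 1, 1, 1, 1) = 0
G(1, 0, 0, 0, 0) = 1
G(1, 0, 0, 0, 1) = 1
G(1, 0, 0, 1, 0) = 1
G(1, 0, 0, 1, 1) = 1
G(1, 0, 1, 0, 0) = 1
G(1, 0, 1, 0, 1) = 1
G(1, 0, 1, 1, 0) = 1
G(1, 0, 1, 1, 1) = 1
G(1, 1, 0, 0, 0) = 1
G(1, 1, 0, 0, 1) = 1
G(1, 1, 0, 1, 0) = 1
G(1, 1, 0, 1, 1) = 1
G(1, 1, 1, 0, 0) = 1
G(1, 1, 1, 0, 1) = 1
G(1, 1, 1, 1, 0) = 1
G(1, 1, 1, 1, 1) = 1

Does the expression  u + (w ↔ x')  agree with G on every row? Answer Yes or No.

Test each input against both G and the formula:
  u=0, v=0, w=0, x=0, y=0: formula gives 0, G = 0 ✓
  u=0, v=0, w=0, x=0, y=1: formula gives 0, G = 0 ✓
  u=0, v=0, w=0, x=1, y=0: formula gives 1, G = 1 ✓
  u=0, v=0, w=0, x=1, y=1: formula gives 1, G = 1 ✓
  … (the remaining 28 rows also agree.)
All 32 rows match — the expression computes G exactly.

Yes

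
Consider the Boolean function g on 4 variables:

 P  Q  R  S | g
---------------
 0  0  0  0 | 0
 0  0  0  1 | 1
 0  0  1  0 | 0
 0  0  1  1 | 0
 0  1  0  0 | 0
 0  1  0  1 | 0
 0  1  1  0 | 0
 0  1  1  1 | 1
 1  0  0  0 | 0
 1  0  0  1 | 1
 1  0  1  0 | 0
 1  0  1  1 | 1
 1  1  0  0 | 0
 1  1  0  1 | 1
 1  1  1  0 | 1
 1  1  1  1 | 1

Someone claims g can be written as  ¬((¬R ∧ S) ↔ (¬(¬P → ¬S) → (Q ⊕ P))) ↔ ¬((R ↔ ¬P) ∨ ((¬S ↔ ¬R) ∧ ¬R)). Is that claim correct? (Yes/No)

Test each input against both g and the formula:
  P=0, Q=0, R=0, S=0: formula gives 0, g = 0 ✓
  P=0, Q=0, R=0, S=1: formula gives 1, g = 1 ✓
  P=0, Q=0, R=1, S=0: formula gives 0, g = 0 ✓
  P=0, Q=0, R=1, S=1: formula gives 1, but g = 0 ✗
Since they disagree at (0,0,1,1), the expression is not a correct formula for g.

No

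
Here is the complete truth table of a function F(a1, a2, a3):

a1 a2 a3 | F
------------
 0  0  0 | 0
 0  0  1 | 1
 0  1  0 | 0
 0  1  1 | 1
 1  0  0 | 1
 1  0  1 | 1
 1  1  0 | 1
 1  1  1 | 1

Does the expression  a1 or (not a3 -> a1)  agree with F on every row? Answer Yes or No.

Check the formula against F row by row:
  a1=0, a2=0, a3=0: formula gives 0, F = 0 ✓
  a1=0, a2=0, a3=1: formula gives 1, F = 1 ✓
  a1=0, a2=1, a3=0: formula gives 0, F = 0 ✓
  a1=0, a2=1, a3=1: formula gives 1, F = 1 ✓
  a1=1, a2=0, a3=0: formula gives 1, F = 1 ✓
  … (the remaining 3 rows also agree.)
Every row agrees, so the formula is equivalent.

Yes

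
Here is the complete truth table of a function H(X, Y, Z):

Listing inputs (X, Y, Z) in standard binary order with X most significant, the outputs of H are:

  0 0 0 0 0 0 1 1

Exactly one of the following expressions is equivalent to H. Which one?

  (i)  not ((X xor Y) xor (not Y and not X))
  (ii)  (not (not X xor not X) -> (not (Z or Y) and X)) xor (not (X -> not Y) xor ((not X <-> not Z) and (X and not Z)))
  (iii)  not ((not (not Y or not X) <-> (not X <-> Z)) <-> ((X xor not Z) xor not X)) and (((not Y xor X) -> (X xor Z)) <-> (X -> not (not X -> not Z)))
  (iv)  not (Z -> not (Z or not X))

i

(ii) fails at (1,0,0): the formula yields 1, H is 0.
(iii) fails at (0,0,1): the formula yields 1, H is 0.
(iv) fails at (0,0,1): the formula yields 1, H is 0.
Only (i) survives; checking it on all 8 rows confirms it matches H.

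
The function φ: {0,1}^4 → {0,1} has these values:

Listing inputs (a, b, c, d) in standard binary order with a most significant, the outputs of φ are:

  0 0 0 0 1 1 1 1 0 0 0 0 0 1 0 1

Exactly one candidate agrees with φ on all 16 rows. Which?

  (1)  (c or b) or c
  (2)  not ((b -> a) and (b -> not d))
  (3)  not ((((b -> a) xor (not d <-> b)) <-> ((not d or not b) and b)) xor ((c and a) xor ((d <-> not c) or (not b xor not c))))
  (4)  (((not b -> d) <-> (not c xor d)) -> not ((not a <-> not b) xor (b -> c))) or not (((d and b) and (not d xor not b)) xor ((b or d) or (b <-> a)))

2

(1) fails at (0,0,1,0): the formula yields 1, φ is 0.
(3) fails at (0,0,0,0): the formula yields 1, φ is 0.
(4) fails at (0,0,0,0): the formula yields 1, φ is 0.
That leaves (2). Evaluating it on every row reproduces the table of φ exactly.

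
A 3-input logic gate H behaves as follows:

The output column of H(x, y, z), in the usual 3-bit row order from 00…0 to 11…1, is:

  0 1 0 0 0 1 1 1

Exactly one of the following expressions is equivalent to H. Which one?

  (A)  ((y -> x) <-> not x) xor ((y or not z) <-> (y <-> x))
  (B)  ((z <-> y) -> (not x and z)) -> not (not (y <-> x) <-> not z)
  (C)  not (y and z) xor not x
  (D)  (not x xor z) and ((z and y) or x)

A

(B) fails at (0,0,0): the formula yields 1, H is 0.
(C) fails at (0,0,1): the formula yields 0, H is 1.
(D) fails at (0,0,1): the formula yields 0, H is 1.
(A) is the remaining candidate, and it agrees with H on all 8 inputs.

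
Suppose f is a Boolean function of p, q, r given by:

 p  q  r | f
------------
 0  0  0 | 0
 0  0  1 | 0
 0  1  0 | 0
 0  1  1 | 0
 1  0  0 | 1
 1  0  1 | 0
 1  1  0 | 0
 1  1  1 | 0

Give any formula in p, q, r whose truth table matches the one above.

f is 1 on exactly one input, (1,0,0), whose minterm is p·¬q·¬r. So f is just that conjunction.

f(p, q, r) = (p and not q) and not r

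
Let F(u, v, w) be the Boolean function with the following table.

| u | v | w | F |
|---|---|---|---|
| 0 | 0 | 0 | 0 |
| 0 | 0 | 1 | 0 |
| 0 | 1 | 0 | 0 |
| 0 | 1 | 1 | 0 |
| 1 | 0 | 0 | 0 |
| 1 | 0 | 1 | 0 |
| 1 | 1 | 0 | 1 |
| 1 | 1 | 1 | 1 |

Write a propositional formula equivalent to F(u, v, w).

F(u, v, w) = ((u and v) and not w) or ((u and v) and w)

The 1-rows are (1,1,0), (1,1,1). Each contributes one minterm — u·v·¬w; u·v·w — and their disjunction is a sum-of-products form of F.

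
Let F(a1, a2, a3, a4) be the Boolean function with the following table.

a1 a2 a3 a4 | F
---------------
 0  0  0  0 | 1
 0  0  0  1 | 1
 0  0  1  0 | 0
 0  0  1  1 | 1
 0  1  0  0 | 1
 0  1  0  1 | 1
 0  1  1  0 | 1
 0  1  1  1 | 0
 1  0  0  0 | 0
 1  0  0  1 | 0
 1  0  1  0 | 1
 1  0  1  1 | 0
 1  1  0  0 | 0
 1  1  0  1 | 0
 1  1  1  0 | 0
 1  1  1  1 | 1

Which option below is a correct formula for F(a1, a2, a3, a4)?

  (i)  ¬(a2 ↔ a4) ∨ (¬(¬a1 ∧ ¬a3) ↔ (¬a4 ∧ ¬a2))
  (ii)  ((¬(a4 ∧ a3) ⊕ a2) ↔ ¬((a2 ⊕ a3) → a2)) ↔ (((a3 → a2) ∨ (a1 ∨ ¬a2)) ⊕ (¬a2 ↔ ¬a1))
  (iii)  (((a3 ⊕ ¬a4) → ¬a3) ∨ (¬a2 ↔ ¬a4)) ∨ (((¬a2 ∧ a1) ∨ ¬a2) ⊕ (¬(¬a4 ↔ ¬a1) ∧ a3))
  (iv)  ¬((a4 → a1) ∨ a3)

(i) disagrees with F on (0,0,0,0) (formula → 0, table → 1); rule it out.
(iii) disagrees with F on (0,0,1,0) (formula → 1, table → 0); rule it out.
(iv) disagrees with F on (0,0,0,0) (formula → 0, table → 1); rule it out.
Only (ii) survives; checking it on all 16 rows confirms it matches F.

ii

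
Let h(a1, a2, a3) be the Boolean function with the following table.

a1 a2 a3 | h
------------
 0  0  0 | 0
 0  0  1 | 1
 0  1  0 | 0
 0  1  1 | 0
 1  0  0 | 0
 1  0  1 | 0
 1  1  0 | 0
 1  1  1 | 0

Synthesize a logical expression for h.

h(a1, a2, a3) = (a1' · a2') · a3

Only row (0,0,1) gives 1. That row's minterm ¬a1·¬a2·a3 is h directly.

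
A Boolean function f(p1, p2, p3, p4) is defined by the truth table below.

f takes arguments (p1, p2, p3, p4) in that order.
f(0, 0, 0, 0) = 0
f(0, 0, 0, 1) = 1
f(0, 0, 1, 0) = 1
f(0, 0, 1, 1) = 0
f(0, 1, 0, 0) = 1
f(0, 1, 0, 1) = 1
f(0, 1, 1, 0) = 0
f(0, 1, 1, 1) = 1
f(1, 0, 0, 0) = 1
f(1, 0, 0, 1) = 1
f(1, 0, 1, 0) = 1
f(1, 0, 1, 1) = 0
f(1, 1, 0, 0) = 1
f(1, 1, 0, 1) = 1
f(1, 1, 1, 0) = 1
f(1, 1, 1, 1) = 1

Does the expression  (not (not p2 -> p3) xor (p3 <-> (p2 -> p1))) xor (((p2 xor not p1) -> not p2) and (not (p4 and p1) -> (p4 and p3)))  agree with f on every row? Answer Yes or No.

No

Test each input against both f and the formula:
  p1=0, p2=0, p3=0, p4=0: formula gives 1, but f = 0 ✗
A single disagreement suffices: at (0,0,0,0) they differ, so the formula does not compute f.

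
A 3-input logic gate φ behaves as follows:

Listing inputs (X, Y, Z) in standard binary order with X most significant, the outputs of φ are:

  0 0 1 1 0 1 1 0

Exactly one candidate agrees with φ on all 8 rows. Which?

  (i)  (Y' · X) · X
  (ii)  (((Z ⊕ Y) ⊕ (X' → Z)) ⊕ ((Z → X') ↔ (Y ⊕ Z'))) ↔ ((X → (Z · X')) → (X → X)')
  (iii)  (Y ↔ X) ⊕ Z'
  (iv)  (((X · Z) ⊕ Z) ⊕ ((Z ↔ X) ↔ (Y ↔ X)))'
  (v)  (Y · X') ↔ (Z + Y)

iv

(i): at (0,1,0) it gives 0, but φ = 1 — eliminated.
(ii): at (0,0,1) it gives 1, but φ = 0 — eliminated.
(iii): at (0,0,1) it gives 1, but φ = 0 — eliminated.
(v): at (0,0,0) it gives 1, but φ = 0 — eliminated.
That leaves (iv). Evaluating it on every row reproduces the table of φ exactly.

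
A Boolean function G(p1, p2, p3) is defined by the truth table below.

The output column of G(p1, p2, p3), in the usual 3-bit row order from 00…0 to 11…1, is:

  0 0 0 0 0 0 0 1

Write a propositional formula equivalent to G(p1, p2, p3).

The output is 1 only when every input is 1 — the AND of all inputs.

G(p1, p2, p3) = (p1 AND p2) AND p3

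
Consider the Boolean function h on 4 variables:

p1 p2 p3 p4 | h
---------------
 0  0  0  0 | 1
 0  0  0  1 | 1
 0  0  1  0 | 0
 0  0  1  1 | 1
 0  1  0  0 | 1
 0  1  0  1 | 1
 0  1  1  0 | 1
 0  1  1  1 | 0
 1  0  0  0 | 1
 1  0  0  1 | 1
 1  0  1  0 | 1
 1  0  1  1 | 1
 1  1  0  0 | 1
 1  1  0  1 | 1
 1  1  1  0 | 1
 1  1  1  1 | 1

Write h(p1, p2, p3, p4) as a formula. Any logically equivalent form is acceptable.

h(p1, p2, p3, p4) = ¬((((¬p1 ∧ ¬p2) ∧ p3) ∧ ¬p4) ∨ (((¬p1 ∧ p2) ∧ p3) ∧ p4))

The 0-rows are (0,0,1,0), (0,1,1,1). Take each as a conjunction (¬p1·¬p2·p3·¬p4, ¬p1·p2·p3·p4), form their disjunction, and complement — that gives a formula that is 1 everywhere h is.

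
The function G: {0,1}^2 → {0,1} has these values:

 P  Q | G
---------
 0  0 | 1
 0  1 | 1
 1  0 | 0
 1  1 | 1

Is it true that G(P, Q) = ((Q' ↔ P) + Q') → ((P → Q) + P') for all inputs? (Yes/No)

Check the formula against G row by row:
  P=0, Q=0: formula gives 1, G = 1 ✓
  P=0, Q=1: formula gives 1, G = 1 ✓
  P=1, Q=0: formula gives 0, G = 0 ✓
  P=1, Q=1: formula gives 1, G = 1 ✓
No disagreement on any input; they are logically equivalent.

Yes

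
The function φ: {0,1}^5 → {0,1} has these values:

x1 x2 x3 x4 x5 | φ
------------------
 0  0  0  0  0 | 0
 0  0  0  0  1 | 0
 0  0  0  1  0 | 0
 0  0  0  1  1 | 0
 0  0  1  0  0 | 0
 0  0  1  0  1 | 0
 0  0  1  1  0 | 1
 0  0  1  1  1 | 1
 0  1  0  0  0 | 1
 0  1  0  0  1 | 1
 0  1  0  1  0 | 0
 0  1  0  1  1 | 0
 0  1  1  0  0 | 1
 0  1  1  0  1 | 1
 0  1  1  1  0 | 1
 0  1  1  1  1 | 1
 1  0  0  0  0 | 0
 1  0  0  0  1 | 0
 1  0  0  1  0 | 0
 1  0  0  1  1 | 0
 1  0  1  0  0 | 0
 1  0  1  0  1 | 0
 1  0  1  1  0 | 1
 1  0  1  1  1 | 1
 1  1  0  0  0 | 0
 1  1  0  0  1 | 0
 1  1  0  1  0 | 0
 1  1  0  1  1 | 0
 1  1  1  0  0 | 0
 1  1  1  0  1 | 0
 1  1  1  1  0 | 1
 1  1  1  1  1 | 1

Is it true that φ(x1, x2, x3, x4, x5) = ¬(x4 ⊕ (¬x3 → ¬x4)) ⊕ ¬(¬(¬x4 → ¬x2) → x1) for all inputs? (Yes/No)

Check the formula against φ row by row:
  x1=0, x2=0, x3=0, x4=0, x5=0: formula gives 0, φ = 0 ✓
  x1=0, x2=0, x3=0, x4=0, x5=1: formula gives 0, φ = 0 ✓
  x1=0, x2=0, x3=0, x4=1, x5=0: formula gives 0, φ = 0 ✓
  x1=0, x2=0, x3=0, x4=1, x5=1: formula gives 0, φ = 0 ✓
  … (the remaining 28 rows also agree.)
No disagreement on any input; they are logically equivalent.

Yes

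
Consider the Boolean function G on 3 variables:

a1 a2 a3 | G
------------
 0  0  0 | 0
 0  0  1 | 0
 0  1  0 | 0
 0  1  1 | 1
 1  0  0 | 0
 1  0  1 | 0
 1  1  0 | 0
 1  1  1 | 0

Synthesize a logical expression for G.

G(a1, a2, a3) = (¬a1 ∧ a2) ∧ a3

Only row (0,1,1) gives 1. That row's minterm ¬a1·a2·a3 is G directly.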